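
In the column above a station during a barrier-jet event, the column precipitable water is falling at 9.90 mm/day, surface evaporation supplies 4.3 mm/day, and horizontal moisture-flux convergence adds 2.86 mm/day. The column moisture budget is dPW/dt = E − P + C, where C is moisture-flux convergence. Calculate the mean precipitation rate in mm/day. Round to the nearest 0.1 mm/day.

P ≈ 17.1 mm/day

dPW/dt = -9.90 mm/day.
P = E + C − dPW/dt = 4.3 + (2.86) − (-9.90) = 17.1 mm/day.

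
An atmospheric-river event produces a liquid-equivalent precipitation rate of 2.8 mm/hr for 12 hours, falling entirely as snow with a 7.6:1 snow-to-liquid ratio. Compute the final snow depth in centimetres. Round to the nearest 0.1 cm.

snow depth ≈ 25.5 cm

Liquid-equivalent depth = 2.8 × 12 = 33.6 mm.
Snow depth = 33.6 mm × 7.6 = 255.36 mm = 25.5 cm.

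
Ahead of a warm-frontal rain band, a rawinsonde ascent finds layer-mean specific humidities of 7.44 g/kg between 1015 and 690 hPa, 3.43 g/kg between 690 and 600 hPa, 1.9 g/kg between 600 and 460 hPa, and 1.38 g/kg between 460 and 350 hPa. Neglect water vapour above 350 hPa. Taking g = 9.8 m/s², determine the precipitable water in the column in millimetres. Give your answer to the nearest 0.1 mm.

Precipitable water is the column-integrated vapour mass per unit area: PW = (1/g) Σ q̄ Δp, with q in kg/kg and Δp in Pa (1 kg/m² of water = 1 mm).
Layer 1015–690 hPa: Δp = 325 hPa = 32500 Pa, q̄ = 0.00744 kg/kg → 0.00744 × 32500 / 9.8 = 24.67 mm
Layer 690–600 hPa: Δp = 90 hPa = 9000 Pa, q̄ = 0.00343 kg/kg → 0.00343 × 9000 / 9.8 = 3.15 mm
Layer 600–460 hPa: Δp = 140 hPa = 14000 Pa, q̄ = 0.0019 kg/kg → 0.0019 × 14000 / 9.8 = 2.71 mm
Layer 460–350 hPa: Δp = 110 hPa = 11000 Pa, q̄ = 0.00138 kg/kg → 0.00138 × 11000 / 9.8 = 1.55 mm
PW = 24.67 + 3.15 + 2.71 + 1.55 = 32.08 ≈ 32.1 mm.

PW ≈ 32.1 mm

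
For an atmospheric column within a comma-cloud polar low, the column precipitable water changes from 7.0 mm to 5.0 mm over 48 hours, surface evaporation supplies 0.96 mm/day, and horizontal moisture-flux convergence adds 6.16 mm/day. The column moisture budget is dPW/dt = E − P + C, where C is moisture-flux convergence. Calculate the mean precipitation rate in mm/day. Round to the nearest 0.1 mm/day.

P ≈ 8.1 mm/day

dPW/dt = (5.0 − 7.0) mm / (48/24 day) = -1.000 mm/day.
P = E + C − dPW/dt = 0.96 + (6.16) − (-1.000) = 8.1 mm/day.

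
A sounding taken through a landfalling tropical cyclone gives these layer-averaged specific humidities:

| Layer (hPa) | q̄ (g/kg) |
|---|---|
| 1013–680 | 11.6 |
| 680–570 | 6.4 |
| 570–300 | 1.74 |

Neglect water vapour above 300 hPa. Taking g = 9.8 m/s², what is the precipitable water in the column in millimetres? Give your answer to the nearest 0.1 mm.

Precipitable water is the column-integrated vapour mass per unit area: PW = (1/g) Σ q̄ Δp, with q in kg/kg and Δp in Pa (1 kg/m² of water = 1 mm).
Layer 1013–680 hPa: Δp = 333 hPa = 33300 Pa, q̄ = 0.0116 kg/kg → 0.0116 × 33300 / 9.8 = 39.42 mm
Layer 680–570 hPa: Δp = 110 hPa = 11000 Pa, q̄ = 0.0064 kg/kg → 0.0064 × 11000 / 9.8 = 7.18 mm
Layer 570–300 hPa: Δp = 270 hPa = 27000 Pa, q̄ = 0.00174 kg/kg → 0.00174 × 27000 / 9.8 = 4.79 mm
PW = 39.42 + 7.18 + 4.79 = 51.39 ≈ 51.4 mm.

PW ≈ 51.4 mm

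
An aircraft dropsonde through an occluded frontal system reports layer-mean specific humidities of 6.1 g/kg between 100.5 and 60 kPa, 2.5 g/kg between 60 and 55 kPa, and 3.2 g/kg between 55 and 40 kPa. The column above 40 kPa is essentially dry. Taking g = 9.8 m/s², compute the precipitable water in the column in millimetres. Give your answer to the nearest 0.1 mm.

PW ≈ 31.4 mm

Precipitable water is the column-integrated vapour mass per unit area: PW = (1/g) Σ q̄ Δp, with q in kg/kg and Δp in Pa (1 kg/m² of water = 1 mm).
Layer 100.5–60 kPa: Δp = 405 hPa = 40500 Pa, q̄ = 0.0061 kg/kg → 0.0061 × 40500 / 9.8 = 25.21 mm
Layer 60–55 kPa: Δp = 50 hPa = 5000 Pa, q̄ = 0.0025 kg/kg → 0.0025 × 5000 / 9.8 = 1.28 mm
Layer 55–40 kPa: Δp = 150 hPa = 15000 Pa, q̄ = 0.0032 kg/kg → 0.0032 × 15000 / 9.8 = 4.90 mm
PW = 25.21 + 1.28 + 4.90 = 31.39 ≈ 31.4 mm.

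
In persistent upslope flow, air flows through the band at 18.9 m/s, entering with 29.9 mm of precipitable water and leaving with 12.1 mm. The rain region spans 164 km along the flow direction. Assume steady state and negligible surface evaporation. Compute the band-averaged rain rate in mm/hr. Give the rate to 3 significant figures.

R ≈ 7.38 mm/hr

Column moisture flux per unit crosswind length is F = V × PW.
Inflow: F_in = 18.9 × 29.9 = 565.11 mm·m/s
Outflow: F_out = 18.9 × 12.1 = 228.69 mm·m/s
Steady-state rate R = (F_in − F_out)/L = (565.11 − 228.69) / 164000 m = 2.051e-03 mm/s.
R = 2.051e-03 × 3600 = 7.38 mm/hr.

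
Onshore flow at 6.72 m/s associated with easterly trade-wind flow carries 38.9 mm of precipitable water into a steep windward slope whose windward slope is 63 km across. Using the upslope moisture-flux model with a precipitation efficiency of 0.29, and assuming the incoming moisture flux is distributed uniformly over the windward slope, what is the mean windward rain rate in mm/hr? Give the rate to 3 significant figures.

R ≈ 4.33 mm/hr

Incoming column moisture flux per unit ridge length: F = V × PW = 6.72 × 38.9 = 261.408 mm·m/s.
Spread over the 63 km slope with efficiency ε = 0.29: R = ε·F/W = 0.29 × 261.408 / 63000 m = 1.203e-03 mm/s.
R = 1.203e-03 × 3600 = 4.33 mm/hr.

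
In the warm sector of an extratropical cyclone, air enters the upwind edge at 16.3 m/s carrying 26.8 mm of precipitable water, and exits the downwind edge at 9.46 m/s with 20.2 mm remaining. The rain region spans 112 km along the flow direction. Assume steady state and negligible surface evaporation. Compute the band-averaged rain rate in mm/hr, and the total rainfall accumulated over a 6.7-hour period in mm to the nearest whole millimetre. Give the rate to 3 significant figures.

Column moisture flux per unit crosswind length is F = V × PW.
Inflow: F_in = 16.3 × 26.8 = 436.84 mm·m/s
Outflow: F_out = 9.46 × 20.2 = 191.092 mm·m/s
Steady-state rate R = (F_in − F_out)/L = (436.84 − 191.092) / 112000 m = 2.194e-03 mm/s.
R = 2.194e-03 × 3600 = 7.90 mm/hr.
Over 6.7 h: total = 7.90 × 6.7 = 52.93 ≈ 53 mm.

R ≈ 7.90 mm/hr; total ≈ 53 mm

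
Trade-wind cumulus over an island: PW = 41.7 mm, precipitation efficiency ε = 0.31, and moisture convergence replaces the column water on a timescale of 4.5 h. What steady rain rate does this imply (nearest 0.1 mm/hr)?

Each overturning extracts ε × PW = 0.31 × 41.7 = 12.927 mm.
Rate = ε·PW / τ = 12.927 / 4.5 h = 2.9 mm/hr.

R ≈ 2.9 mm/hr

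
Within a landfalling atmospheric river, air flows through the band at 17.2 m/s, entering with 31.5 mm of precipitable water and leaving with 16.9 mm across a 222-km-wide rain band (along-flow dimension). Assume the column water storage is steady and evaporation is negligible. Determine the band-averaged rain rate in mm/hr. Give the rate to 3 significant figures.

R ≈ 4.07 mm/hr

Column moisture flux per unit crosswind length is F = V × PW.
Inflow: F_in = 17.2 × 31.5 = 541.8 mm·m/s
Outflow: F_out = 17.2 × 16.9 = 290.68 mm·m/s
Steady-state rate R = (F_in − F_out)/L = (541.8 − 290.68) / 222000 m = 1.131e-03 mm/s.
R = 1.131e-03 × 3600 = 4.07 mm/hr.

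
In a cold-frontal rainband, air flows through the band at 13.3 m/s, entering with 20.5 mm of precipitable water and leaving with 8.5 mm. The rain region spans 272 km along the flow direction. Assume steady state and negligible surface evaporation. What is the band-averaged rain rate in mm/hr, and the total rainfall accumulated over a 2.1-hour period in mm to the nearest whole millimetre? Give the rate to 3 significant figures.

Column moisture flux per unit crosswind length is F = V × PW.
Inflow: F_in = 13.3 × 20.5 = 272.65 mm·m/s
Outflow: F_out = 13.3 × 8.5 = 113.05 mm·m/s
Steady-state rate R = (F_in − F_out)/L = (272.65 − 113.05) / 272000 m = 5.868e-04 mm/s.
R = 5.868e-04 × 3600 = 2.11 mm/hr.
Over 2.1 h: total = 2.11 × 2.1 = 4.431 ≈ 4 mm.

R ≈ 2.11 mm/hr; total ≈ 4 mm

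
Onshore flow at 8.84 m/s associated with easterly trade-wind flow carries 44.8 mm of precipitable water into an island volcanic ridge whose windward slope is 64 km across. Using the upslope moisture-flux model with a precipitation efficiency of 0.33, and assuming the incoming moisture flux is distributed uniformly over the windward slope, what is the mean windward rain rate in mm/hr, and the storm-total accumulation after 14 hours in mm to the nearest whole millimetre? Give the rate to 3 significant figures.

R ≈ 7.35 mm/hr; total ≈ 103 mm

Incoming column moisture flux per unit ridge length: F = V × PW = 8.84 × 44.8 = 396.032 mm·m/s.
Spread over the 64 km slope with efficiency ε = 0.33: R = ε·F/W = 0.33 × 396.032 / 64000 m = 2.042e-03 mm/s.
R = 2.042e-03 × 3600 = 7.35 mm/hr.
Over 14 h: total = 7.35 × 14 = 102.9 ≈ 103 mm.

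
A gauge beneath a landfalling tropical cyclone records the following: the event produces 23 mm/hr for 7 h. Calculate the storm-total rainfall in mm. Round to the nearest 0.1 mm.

total ≈ 161.0 mm

Total = Σ Rᵢ Δtᵢ = 23 × 7
      = 161 = 161.0 mm.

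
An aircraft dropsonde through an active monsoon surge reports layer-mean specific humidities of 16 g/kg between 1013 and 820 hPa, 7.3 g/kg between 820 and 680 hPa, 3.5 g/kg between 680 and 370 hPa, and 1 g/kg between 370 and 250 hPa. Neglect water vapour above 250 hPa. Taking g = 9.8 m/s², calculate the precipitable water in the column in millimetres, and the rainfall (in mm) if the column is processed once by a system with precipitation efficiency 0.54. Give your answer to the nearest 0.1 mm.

PW ≈ 54.2 mm; rainfall ≈ 29.3 mm

Precipitable water is the column-integrated vapour mass per unit area: PW = (1/g) Σ q̄ Δp, with q in kg/kg and Δp in Pa (1 kg/m² of water = 1 mm).
Layer 1013–820 hPa: Δp = 193 hPa = 19300 Pa, q̄ = 0.016 kg/kg → 0.016 × 19300 / 9.8 = 31.51 mm
Layer 820–680 hPa: Δp = 140 hPa = 14000 Pa, q̄ = 0.0073 kg/kg → 0.0073 × 14000 / 9.8 = 10.43 mm
Layer 680–370 hPa: Δp = 310 hPa = 31000 Pa, q̄ = 0.0035 kg/kg → 0.0035 × 31000 / 9.8 = 11.07 mm
Layer 370–250 hPa: Δp = 120 hPa = 12000 Pa, q̄ = 0.001 kg/kg → 0.001 × 12000 / 9.8 = 1.22 mm
PW = 31.51 + 10.43 + 11.07 + 1.22 = 54.23 ≈ 54.2 mm.
Rainfall = ε × PW = 0.54 × 54.2 = 29.3 mm.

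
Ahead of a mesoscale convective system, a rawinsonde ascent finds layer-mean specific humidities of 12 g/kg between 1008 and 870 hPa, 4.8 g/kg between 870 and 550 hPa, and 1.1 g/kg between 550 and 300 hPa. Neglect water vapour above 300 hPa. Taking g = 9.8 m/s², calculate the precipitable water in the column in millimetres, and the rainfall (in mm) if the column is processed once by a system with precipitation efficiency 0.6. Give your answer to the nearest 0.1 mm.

PW ≈ 35.4 mm; rainfall ≈ 21.2 mm

Precipitable water is the column-integrated vapour mass per unit area: PW = (1/g) Σ q̄ Δp, with q in kg/kg and Δp in Pa (1 kg/m² of water = 1 mm).
Layer 1008–870 hPa: Δp = 138 hPa = 13800 Pa, q̄ = 0.012 kg/kg → 0.012 × 13800 / 9.8 = 16.90 mm
Layer 870–550 hPa: Δp = 320 hPa = 32000 Pa, q̄ = 0.0048 kg/kg → 0.0048 × 32000 / 9.8 = 15.67 mm
Layer 550–300 hPa: Δp = 250 hPa = 25000 Pa, q̄ = 0.0011 kg/kg → 0.0011 × 25000 / 9.8 = 2.81 mm
PW = 16.90 + 15.67 + 2.81 = 35.38 ≈ 35.4 mm.
Rainfall = ε × PW = 0.6 × 35.4 = 21.2 mm.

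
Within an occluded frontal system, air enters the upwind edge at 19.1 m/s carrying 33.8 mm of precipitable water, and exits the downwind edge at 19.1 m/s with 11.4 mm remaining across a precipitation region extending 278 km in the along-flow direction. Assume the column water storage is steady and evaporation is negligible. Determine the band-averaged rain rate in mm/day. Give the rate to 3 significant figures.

Column moisture flux per unit crosswind length is F = V × PW.
Inflow: F_in = 19.1 × 33.8 = 645.58 mm·m/s
Outflow: F_out = 19.1 × 11.4 = 217.74 mm·m/s
Steady-state rate R = (F_in − F_out)/L = (645.58 − 217.74) / 278000 m = 1.539e-03 mm/s.
R = 1.539e-03 × 3600 × 24 = 133 mm/day.

R ≈ 133 mm/day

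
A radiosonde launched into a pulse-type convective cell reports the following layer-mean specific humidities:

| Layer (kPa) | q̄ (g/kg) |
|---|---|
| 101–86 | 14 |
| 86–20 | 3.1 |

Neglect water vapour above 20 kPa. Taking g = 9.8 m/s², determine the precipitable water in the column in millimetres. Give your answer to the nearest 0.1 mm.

Precipitable water is the column-integrated vapour mass per unit area: PW = (1/g) Σ q̄ Δp, with q in kg/kg and Δp in Pa (1 kg/m² of water = 1 mm).
Layer 101–86 kPa: Δp = 150 hPa = 15000 Pa, q̄ = 0.014 kg/kg → 0.014 × 15000 / 9.8 = 21.43 mm
Layer 86–20 kPa: Δp = 660 hPa = 66000 Pa, q̄ = 0.0031 kg/kg → 0.0031 × 66000 / 9.8 = 20.88 mm
PW = 21.43 + 20.88 = 42.31 ≈ 42.3 mm.

PW ≈ 42.3 mm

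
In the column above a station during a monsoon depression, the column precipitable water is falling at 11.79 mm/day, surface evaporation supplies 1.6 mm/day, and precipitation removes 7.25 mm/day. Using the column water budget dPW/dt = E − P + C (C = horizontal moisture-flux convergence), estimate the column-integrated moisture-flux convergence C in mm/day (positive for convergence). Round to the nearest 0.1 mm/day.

dPW/dt = -11.79 mm/day.
C = dPW/dt − E + P = (-11.79) − 1.6 + 7.25 = -6.1 mm/day.

C ≈ -6.1 mm/day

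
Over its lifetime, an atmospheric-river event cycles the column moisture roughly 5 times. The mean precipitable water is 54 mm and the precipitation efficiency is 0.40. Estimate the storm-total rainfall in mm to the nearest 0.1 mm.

Each cycle deposits ε × PW = 0.40 × 54 = 21.6 mm.
Over 5 cycles: 5 × 21.6 = 108.0 mm.

rainfall ≈ 108.0 mm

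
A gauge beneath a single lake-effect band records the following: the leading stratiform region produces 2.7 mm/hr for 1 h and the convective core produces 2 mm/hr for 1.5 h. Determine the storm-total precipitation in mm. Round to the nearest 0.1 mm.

Total = Σ Rᵢ Δtᵢ = 2.7 × 1 + 2 × 1.5
      = 2.7 + 3 = 5.7 mm.

total ≈ 5.7 mm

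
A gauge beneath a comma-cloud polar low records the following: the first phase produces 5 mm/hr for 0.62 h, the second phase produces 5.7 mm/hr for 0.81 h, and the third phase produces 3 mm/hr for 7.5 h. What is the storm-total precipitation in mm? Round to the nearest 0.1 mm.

total ≈ 30.2 mm

Total = Σ Rᵢ Δtᵢ = 5 × 0.62 + 5.7 × 0.81 + 3 × 7.5
      = 3.1 + 4.617 + 22.5 = 30.2 mm.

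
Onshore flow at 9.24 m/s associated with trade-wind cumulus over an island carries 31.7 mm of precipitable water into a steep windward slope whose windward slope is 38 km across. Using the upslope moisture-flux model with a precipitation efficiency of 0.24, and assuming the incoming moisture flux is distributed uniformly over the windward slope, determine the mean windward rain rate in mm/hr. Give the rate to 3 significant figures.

R ≈ 6.66 mm/hr

Incoming column moisture flux per unit ridge length: F = V × PW = 9.24 × 31.7 = 292.908 mm·m/s.
Spread over the 38 km slope with efficiency ε = 0.24: R = ε·F/W = 0.24 × 292.908 / 38000 m = 1.850e-03 mm/s.
R = 1.850e-03 × 3600 = 6.66 mm/hr.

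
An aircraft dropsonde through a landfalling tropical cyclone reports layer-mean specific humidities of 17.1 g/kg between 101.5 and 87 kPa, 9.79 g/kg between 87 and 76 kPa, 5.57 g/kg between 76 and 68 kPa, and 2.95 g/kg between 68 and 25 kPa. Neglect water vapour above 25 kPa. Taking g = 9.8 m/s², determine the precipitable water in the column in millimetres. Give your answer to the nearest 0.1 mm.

PW ≈ 53.8 mm

Precipitable water is the column-integrated vapour mass per unit area: PW = (1/g) Σ q̄ Δp, with q in kg/kg and Δp in Pa (1 kg/m² of water = 1 mm).
Layer 101.5–87 kPa: Δp = 145 hPa = 14500 Pa, q̄ = 0.0171 kg/kg → 0.0171 × 14500 / 9.8 = 25.30 mm
Layer 87–76 kPa: Δp = 110 hPa = 11000 Pa, q̄ = 0.00979 kg/kg → 0.00979 × 11000 / 9.8 = 10.99 mm
Layer 76–68 kPa: Δp = 80 hPa = 8000 Pa, q̄ = 0.00557 kg/kg → 0.00557 × 8000 / 9.8 = 4.55 mm
Layer 68–25 kPa: Δp = 430 hPa = 43000 Pa, q̄ = 0.00295 kg/kg → 0.00295 × 43000 / 9.8 = 12.94 mm
PW = 25.30 + 10.99 + 4.55 + 12.94 = 53.78 ≈ 53.8 mm.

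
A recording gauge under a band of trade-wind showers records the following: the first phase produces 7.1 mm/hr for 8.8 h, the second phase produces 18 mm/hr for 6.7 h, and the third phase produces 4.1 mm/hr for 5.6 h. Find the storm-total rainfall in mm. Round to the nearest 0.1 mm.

Total = Σ Rᵢ Δtᵢ = 7.1 × 8.8 + 18 × 6.7 + 4.1 × 5.6
      = 62.48 + 120.6 + 22.96 = 206.0 mm.

total ≈ 206.0 mm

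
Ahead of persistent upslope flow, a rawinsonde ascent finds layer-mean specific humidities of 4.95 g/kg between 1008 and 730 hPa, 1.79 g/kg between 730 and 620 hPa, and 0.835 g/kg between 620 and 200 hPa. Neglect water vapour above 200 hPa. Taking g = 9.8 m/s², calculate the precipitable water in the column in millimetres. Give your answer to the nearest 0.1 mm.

PW ≈ 19.6 mm

Precipitable water is the column-integrated vapour mass per unit area: PW = (1/g) Σ q̄ Δp, with q in kg/kg and Δp in Pa (1 kg/m² of water = 1 mm).
Layer 1008–730 hPa: Δp = 278 hPa = 27800 Pa, q̄ = 0.00495 kg/kg → 0.00495 × 27800 / 9.8 = 14.04 mm
Layer 730–620 hPa: Δp = 110 hPa = 11000 Pa, q̄ = 0.00179 kg/kg → 0.00179 × 11000 / 9.8 = 2.01 mm
Layer 620–200 hPa: Δp = 420 hPa = 42000 Pa, q̄ = 0.000835 kg/kg → 0.000835 × 42000 / 9.8 = 3.58 mm
PW = 14.04 + 2.01 + 3.58 = 19.63 ≈ 19.6 mm.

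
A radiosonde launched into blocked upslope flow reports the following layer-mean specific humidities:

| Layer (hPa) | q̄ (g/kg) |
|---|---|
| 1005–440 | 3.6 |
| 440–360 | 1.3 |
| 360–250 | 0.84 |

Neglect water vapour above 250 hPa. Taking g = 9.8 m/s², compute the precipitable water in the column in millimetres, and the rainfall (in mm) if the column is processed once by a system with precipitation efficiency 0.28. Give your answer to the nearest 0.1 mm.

Precipitable water is the column-integrated vapour mass per unit area: PW = (1/g) Σ q̄ Δp, with q in kg/kg and Δp in Pa (1 kg/m² of water = 1 mm).
Layer 1005–440 hPa: Δp = 565 hPa = 56500 Pa, q̄ = 0.0036 kg/kg → 0.0036 × 56500 / 9.8 = 20.76 mm
Layer 440–360 hPa: Δp = 80 hPa = 8000 Pa, q̄ = 0.0013 kg/kg → 0.0013 × 8000 / 9.8 = 1.06 mm
Layer 360–250 hPa: Δp = 110 hPa = 11000 Pa, q̄ = 0.00084 kg/kg → 0.00084 × 11000 / 9.8 = 0.94 mm
PW = 20.76 + 1.06 + 0.94 = 22.76 ≈ 22.8 mm.
Rainfall = ε × PW = 0.28 × 22.8 = 6.4 mm.

PW ≈ 22.8 mm; rainfall ≈ 6.4 mm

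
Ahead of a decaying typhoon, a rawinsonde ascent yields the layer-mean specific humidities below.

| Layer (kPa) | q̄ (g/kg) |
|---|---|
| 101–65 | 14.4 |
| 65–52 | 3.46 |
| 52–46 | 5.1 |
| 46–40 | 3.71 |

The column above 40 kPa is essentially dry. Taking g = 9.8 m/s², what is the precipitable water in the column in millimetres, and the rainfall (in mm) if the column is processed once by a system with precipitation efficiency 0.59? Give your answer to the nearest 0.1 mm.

PW ≈ 62.9 mm; rainfall ≈ 37.1 mm

Precipitable water is the column-integrated vapour mass per unit area: PW = (1/g) Σ q̄ Δp, with q in kg/kg and Δp in Pa (1 kg/m² of water = 1 mm).
Layer 101–65 kPa: Δp = 360 hPa = 36000 Pa, q̄ = 0.0144 kg/kg → 0.0144 × 36000 / 9.8 = 52.90 mm
Layer 65–52 kPa: Δp = 130 hPa = 13000 Pa, q̄ = 0.00346 kg/kg → 0.00346 × 13000 / 9.8 = 4.59 mm
Layer 52–46 kPa: Δp = 60 hPa = 6000 Pa, q̄ = 0.0051 kg/kg → 0.0051 × 6000 / 9.8 = 3.12 mm
Layer 46–40 kPa: Δp = 60 hPa = 6000 Pa, q̄ = 0.00371 kg/kg → 0.00371 × 6000 / 9.8 = 2.27 mm
PW = 52.90 + 4.59 + 3.12 + 2.27 = 62.88 ≈ 62.9 mm.
Rainfall = ε × PW = 0.59 × 62.9 = 37.1 mm.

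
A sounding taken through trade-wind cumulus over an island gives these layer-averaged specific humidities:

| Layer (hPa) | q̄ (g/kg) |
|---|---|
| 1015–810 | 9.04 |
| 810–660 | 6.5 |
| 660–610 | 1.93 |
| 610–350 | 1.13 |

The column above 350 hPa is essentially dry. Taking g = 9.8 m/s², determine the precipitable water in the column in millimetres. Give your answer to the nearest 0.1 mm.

Precipitable water is the column-integrated vapour mass per unit area: PW = (1/g) Σ q̄ Δp, with q in kg/kg and Δp in Pa (1 kg/m² of water = 1 mm).
Layer 1015–810 hPa: Δp = 205 hPa = 20500 Pa, q̄ = 0.00904 kg/kg → 0.00904 × 20500 / 9.8 = 18.91 mm
Layer 810–660 hPa: Δp = 150 hPa = 15000 Pa, q̄ = 0.0065 kg/kg → 0.0065 × 15000 / 9.8 = 9.95 mm
Layer 660–610 hPa: Δp = 50 hPa = 5000 Pa, q̄ = 0.00193 kg/kg → 0.00193 × 5000 / 9.8 = 0.98 mm
Layer 610–350 hPa: Δp = 260 hPa = 26000 Pa, q̄ = 0.00113 kg/kg → 0.00113 × 26000 / 9.8 = 3.00 mm
PW = 18.91 + 9.95 + 0.98 + 3.00 = 32.84 ≈ 32.8 mm.

PW ≈ 32.8 mm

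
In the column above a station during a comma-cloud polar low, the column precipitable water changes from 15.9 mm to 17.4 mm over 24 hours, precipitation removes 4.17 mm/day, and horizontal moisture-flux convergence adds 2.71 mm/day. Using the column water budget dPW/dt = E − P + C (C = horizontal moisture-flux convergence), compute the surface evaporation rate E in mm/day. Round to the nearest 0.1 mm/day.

E ≈ 3.0 mm/day

dPW/dt = (17.4 − 15.9) mm / (24/24 day) = +1.500 mm/day.
E = dPW/dt + P − C = (+1.500) + 4.17 − (2.71) = 3.0 mm/day.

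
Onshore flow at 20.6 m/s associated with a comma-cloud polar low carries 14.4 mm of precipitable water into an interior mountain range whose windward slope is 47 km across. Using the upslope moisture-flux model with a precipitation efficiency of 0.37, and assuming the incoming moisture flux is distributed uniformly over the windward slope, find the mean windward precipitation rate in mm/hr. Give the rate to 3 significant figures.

Incoming column moisture flux per unit ridge length: F = V × PW = 20.6 × 14.4 = 296.64 mm·m/s.
Spread over the 47 km slope with efficiency ε = 0.37: R = ε·F/W = 0.37 × 296.64 / 47000 m = 2.335e-03 mm/s.
R = 2.335e-03 × 3600 = 8.41 mm/hr.

R ≈ 8.41 mm/hr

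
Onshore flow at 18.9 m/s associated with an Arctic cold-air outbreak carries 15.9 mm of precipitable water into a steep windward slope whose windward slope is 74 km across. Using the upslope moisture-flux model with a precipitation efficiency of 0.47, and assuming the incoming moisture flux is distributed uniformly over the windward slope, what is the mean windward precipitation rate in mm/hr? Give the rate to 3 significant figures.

R ≈ 6.87 mm/hr

Incoming column moisture flux per unit ridge length: F = V × PW = 18.9 × 15.9 = 300.51 mm·m/s.
Spread over the 74 km slope with efficiency ε = 0.47: R = ε·F/W = 0.47 × 300.51 / 74000 m = 1.909e-03 mm/s.
R = 1.909e-03 × 3600 = 6.87 mm/hr.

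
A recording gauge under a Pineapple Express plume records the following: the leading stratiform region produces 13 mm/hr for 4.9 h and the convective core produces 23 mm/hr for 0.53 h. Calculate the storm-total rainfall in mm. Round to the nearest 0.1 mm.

total ≈ 75.9 mm

Total = Σ Rᵢ Δtᵢ = 13 × 4.9 + 23 × 0.53
      = 63.7 + 12.19 = 75.9 mm.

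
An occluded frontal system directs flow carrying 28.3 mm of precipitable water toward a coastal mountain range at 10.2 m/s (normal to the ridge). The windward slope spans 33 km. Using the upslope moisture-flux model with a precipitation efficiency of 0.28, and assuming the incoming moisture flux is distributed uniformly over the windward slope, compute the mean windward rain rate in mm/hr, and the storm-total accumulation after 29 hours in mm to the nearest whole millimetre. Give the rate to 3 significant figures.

R ≈ 8.82 mm/hr; total ≈ 256 mm

Incoming column moisture flux per unit ridge length: F = V × PW = 10.2 × 28.3 = 288.66 mm·m/s.
Spread over the 33 km slope with efficiency ε = 0.28: R = ε·F/W = 0.28 × 288.66 / 33000 m = 2.449e-03 mm/s.
R = 2.449e-03 × 3600 = 8.82 mm/hr.
Over 29 h: total = 8.82 × 29 = 255.78 ≈ 256 mm.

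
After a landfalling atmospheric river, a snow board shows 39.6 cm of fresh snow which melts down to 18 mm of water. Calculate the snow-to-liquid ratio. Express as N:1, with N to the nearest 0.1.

ratio ≈ 22.0

Ratio = snow depth / SWE = 396 mm / 18 mm = 22.0, i.e. 22.0:1.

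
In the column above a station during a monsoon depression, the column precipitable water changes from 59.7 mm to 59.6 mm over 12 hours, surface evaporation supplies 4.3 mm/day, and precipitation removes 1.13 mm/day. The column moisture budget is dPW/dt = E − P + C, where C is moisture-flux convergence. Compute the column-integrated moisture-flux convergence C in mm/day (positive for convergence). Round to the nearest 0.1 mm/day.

dPW/dt = (59.6 − 59.7) mm / (12/24 day) = -0.200 mm/day.
C = dPW/dt − E + P = (-0.200) − 4.3 + 1.13 = -3.4 mm/day.

C ≈ -3.4 mm/day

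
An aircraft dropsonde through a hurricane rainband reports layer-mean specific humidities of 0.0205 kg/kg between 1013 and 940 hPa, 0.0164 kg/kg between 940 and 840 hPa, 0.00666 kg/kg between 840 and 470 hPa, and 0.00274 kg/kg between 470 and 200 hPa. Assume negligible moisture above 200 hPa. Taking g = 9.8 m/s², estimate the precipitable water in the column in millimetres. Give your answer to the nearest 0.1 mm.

PW ≈ 64.7 mm

Precipitable water is the column-integrated vapour mass per unit area: PW = (1/g) Σ q̄ Δp, with q in kg/kg and Δp in Pa (1 kg/m² of water = 1 mm).
Layer 1013–940 hPa: Δp = 73 hPa = 7300 Pa, q̄ = 0.0205 kg/kg → 0.0205 × 7300 / 9.8 = 15.27 mm
Layer 940–840 hPa: Δp = 100 hPa = 10000 Pa, q̄ = 0.0164 kg/kg → 0.0164 × 10000 / 9.8 = 16.73 mm
Layer 840–470 hPa: Δp = 370 hPa = 37000 Pa, q̄ = 0.00666 kg/kg → 0.00666 × 37000 / 9.8 = 25.14 mm
Layer 470–200 hPa: Δp = 270 hPa = 27000 Pa, q̄ = 0.00274 kg/kg → 0.00274 × 27000 / 9.8 = 7.55 mm
PW = 15.27 + 16.73 + 25.14 + 7.55 = 64.69 ≈ 64.7 mm.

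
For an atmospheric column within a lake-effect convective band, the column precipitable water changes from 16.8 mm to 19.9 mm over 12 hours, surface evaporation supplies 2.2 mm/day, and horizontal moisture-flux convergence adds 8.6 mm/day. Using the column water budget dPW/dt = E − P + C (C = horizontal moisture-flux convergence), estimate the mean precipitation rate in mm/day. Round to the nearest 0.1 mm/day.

P ≈ 4.6 mm/day

dPW/dt = (19.9 − 16.8) mm / (12/24 day) = +6.200 mm/day.
P = E + C − dPW/dt = 2.2 + (8.6) − (+6.200) = 4.6 mm/day.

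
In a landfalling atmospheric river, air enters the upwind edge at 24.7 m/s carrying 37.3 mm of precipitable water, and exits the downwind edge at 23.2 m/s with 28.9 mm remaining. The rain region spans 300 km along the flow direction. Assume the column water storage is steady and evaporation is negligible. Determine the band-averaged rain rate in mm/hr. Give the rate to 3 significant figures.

Column moisture flux per unit crosswind length is F = V × PW.
Inflow: F_in = 24.7 × 37.3 = 921.31 mm·m/s
Outflow: F_out = 23.2 × 28.9 = 670.48 mm·m/s
Steady-state rate R = (F_in − F_out)/L = (921.31 − 670.48) / 300000 m = 8.361e-04 mm/s.
R = 8.361e-04 × 3600 = 3.01 mm/hr.

R ≈ 3.01 mm/hr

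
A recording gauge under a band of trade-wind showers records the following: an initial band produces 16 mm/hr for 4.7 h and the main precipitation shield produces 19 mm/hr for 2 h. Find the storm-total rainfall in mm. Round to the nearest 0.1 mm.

total ≈ 113.2 mm

Total = Σ Rᵢ Δtᵢ = 16 × 4.7 + 19 × 2
      = 75.2 + 38 = 113.2 mm.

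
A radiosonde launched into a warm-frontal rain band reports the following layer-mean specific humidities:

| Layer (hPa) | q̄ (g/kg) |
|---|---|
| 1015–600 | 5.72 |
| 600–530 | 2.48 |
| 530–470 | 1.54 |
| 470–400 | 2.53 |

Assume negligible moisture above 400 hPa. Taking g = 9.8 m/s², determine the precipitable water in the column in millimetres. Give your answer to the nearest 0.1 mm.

Precipitable water is the column-integrated vapour mass per unit area: PW = (1/g) Σ q̄ Δp, with q in kg/kg and Δp in Pa (1 kg/m² of water = 1 mm).
Layer 1015–600 hPa: Δp = 415 hPa = 41500 Pa, q̄ = 0.00572 kg/kg → 0.00572 × 41500 / 9.8 = 24.22 mm
Layer 600–530 hPa: Δp = 70 hPa = 7000 Pa, q̄ = 0.00248 kg/kg → 0.00248 × 7000 / 9.8 = 1.77 mm
Layer 530–470 hPa: Δp = 60 hPa = 6000 Pa, q̄ = 0.00154 kg/kg → 0.00154 × 6000 / 9.8 = 0.94 mm
Layer 470–400 hPa: Δp = 70 hPa = 7000 Pa, q̄ = 0.00253 kg/kg → 0.00253 × 7000 / 9.8 = 1.81 mm
PW = 24.22 + 1.77 + 0.94 + 1.81 = 28.74 ≈ 28.7 mm.

PW ≈ 28.7 mm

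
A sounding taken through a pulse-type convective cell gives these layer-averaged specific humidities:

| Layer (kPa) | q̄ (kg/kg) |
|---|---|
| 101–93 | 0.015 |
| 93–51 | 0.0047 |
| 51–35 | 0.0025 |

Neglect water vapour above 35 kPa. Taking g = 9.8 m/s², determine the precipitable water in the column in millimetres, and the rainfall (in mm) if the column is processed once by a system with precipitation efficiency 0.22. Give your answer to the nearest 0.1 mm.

PW ≈ 36.5 mm; rainfall ≈ 8.0 mm

Precipitable water is the column-integrated vapour mass per unit area: PW = (1/g) Σ q̄ Δp, with q in kg/kg and Δp in Pa (1 kg/m² of water = 1 mm).
Layer 101–93 kPa: Δp = 80 hPa = 8000 Pa, q̄ = 0.015 kg/kg → 0.015 × 8000 / 9.8 = 12.24 mm
Layer 93–51 kPa: Δp = 420 hPa = 42000 Pa, q̄ = 0.0047 kg/kg → 0.0047 × 42000 / 9.8 = 20.14 mm
Layer 51–35 kPa: Δp = 160 hPa = 16000 Pa, q̄ = 0.0025 kg/kg → 0.0025 × 16000 / 9.8 = 4.08 mm
PW = 12.24 + 20.14 + 4.08 = 36.46 ≈ 36.5 mm.
Rainfall = ε × PW = 0.22 × 36.5 = 8.0 mm.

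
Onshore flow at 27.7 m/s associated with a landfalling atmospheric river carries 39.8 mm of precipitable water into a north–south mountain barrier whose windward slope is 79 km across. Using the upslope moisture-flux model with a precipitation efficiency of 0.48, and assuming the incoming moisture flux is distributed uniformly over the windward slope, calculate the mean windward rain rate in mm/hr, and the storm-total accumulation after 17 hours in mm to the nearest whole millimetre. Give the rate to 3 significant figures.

R ≈ 24.1 mm/hr; total ≈ 410 mm

Incoming column moisture flux per unit ridge length: F = V × PW = 27.7 × 39.8 = 1102.46 mm·m/s.
Spread over the 79 km slope with efficiency ε = 0.48: R = ε·F/W = 0.48 × 1102.46 / 79000 m = 6.698e-03 mm/s.
R = 6.698e-03 × 3600 = 24.1 mm/hr.
Over 17 h: total = 24.1 × 17 = 409.7 ≈ 410 mm.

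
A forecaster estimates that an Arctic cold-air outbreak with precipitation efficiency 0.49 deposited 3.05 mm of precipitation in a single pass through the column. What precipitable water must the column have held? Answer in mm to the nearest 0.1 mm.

PW = precipitation / ε = 3.05 / 0.49 = 6.2 mm.

PW ≈ 6.2 mm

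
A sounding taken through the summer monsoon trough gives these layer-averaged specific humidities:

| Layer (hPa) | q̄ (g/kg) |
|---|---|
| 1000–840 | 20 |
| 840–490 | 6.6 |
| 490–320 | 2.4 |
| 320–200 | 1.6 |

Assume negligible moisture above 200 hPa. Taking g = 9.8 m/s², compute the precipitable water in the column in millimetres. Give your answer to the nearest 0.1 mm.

Precipitable water is the column-integrated vapour mass per unit area: PW = (1/g) Σ q̄ Δp, with q in kg/kg and Δp in Pa (1 kg/m² of water = 1 mm).
Layer 1000–840 hPa: Δp = 160 hPa = 16000 Pa, q̄ = 0.02 kg/kg → 0.02 × 16000 / 9.8 = 32.65 mm
Layer 840–490 hPa: Δp = 350 hPa = 35000 Pa, q̄ = 0.0066 kg/kg → 0.0066 × 35000 / 9.8 = 23.57 mm
Layer 490–320 hPa: Δp = 170 hPa = 17000 Pa, q̄ = 0.0024 kg/kg → 0.0024 × 17000 / 9.8 = 4.16 mm
Layer 320–200 hPa: Δp = 120 hPa = 12000 Pa, q̄ = 0.0016 kg/kg → 0.0016 × 12000 / 9.8 = 1.96 mm
PW = 32.65 + 23.57 + 4.16 + 1.96 = 62.34 ≈ 62.3 mm.

PW ≈ 62.3 mm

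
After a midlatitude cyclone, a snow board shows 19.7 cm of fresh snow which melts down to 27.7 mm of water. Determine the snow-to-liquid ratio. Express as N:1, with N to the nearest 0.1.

Ratio = snow depth / SWE = 197 mm / 27.7 mm = 7.1, i.e. 7.1:1.

ratio ≈ 7.1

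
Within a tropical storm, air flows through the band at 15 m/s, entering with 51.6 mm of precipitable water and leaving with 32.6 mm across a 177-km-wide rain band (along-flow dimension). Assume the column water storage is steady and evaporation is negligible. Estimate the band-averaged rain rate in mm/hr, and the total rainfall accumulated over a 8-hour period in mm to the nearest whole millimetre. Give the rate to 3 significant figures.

Column moisture flux per unit crosswind length is F = V × PW.
Inflow: F_in = 15 × 51.6 = 774 mm·m/s
Outflow: F_out = 15 × 32.6 = 489 mm·m/s
Steady-state rate R = (F_in − F_out)/L = (774 − 489) / 177000 m = 1.610e-03 mm/s.
R = 1.610e-03 × 3600 = 5.80 mm/hr.
Over 8 h: total = 5.80 × 8 = 46.4 ≈ 46 mm.

R ≈ 5.80 mm/hr; total ≈ 46 mm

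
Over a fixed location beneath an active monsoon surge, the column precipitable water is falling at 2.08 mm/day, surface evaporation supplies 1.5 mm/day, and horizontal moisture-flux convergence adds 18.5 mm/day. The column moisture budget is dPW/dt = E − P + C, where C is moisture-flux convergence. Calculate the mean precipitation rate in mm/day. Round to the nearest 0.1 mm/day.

P ≈ 22.1 mm/day

dPW/dt = -2.08 mm/day.
P = E + C − dPW/dt = 1.5 + (18.5) − (-2.08) = 22.1 mm/day.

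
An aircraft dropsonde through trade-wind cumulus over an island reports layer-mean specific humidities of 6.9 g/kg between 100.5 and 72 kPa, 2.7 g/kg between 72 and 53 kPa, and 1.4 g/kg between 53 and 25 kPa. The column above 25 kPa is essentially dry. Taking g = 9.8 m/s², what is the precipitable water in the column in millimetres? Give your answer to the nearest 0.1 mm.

Precipitable water is the column-integrated vapour mass per unit area: PW = (1/g) Σ q̄ Δp, with q in kg/kg and Δp in Pa (1 kg/m² of water = 1 mm).
Layer 100.5–72 kPa: Δp = 285 hPa = 28500 Pa, q̄ = 0.0069 kg/kg → 0.0069 × 28500 / 9.8 = 20.07 mm
Layer 72–53 kPa: Δp = 190 hPa = 19000 Pa, q̄ = 0.0027 kg/kg → 0.0027 × 19000 / 9.8 = 5.23 mm
Layer 53–25 kPa: Δp = 280 hPa = 28000 Pa, q̄ = 0.0014 kg/kg → 0.0014 × 28000 / 9.8 = 4.00 mm
PW = 20.07 + 5.23 + 4.00 = 29.30 ≈ 29.3 mm.

PW ≈ 29.3 mm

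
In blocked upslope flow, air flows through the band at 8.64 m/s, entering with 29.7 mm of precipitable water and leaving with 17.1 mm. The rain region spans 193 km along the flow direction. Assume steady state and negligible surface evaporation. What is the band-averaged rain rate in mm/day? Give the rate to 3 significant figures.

Column moisture flux per unit crosswind length is F = V × PW.
Inflow: F_in = 8.64 × 29.7 = 256.608 mm·m/s
Outflow: F_out = 8.64 × 17.1 = 147.744 mm·m/s
Steady-state rate R = (F_in − F_out)/L = (256.608 − 147.744) / 193000 m = 5.641e-04 mm/s.
R = 5.641e-04 × 3600 × 24 = 48.7 mm/day.

R ≈ 48.7 mm/day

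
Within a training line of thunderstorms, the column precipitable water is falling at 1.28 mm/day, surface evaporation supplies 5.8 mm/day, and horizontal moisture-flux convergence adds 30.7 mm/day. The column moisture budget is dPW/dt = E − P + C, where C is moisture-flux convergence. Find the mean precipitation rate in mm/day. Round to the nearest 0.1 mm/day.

P ≈ 37.8 mm/day

dPW/dt = -1.28 mm/day.
P = E + C − dPW/dt = 5.8 + (30.7) − (-1.28) = 37.8 mm/day.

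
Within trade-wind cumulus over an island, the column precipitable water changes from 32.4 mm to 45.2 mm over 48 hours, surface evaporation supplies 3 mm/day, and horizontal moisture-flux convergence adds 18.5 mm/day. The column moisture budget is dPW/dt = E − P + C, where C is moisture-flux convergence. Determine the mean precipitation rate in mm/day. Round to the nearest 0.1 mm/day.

P ≈ 15.1 mm/day

dPW/dt = (45.2 − 32.4) mm / (48/24 day) = +6.400 mm/day.
P = E + C − dPW/dt = 3 + (18.5) − (+6.400) = 15.1 mm/day.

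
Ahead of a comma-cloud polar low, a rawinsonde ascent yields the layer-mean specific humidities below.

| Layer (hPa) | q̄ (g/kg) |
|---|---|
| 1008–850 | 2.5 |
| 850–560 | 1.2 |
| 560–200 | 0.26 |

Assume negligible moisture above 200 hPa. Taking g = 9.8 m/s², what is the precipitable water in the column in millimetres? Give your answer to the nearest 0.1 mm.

Precipitable water is the column-integrated vapour mass per unit area: PW = (1/g) Σ q̄ Δp, with q in kg/kg and Δp in Pa (1 kg/m² of water = 1 mm).
Layer 1008–850 hPa: Δp = 158 hPa = 15800 Pa, q̄ = 0.0025 kg/kg → 0.0025 × 15800 / 9.8 = 4.03 mm
Layer 850–560 hPa: Δp = 290 hPa = 29000 Pa, q̄ = 0.0012 kg/kg → 0.0012 × 29000 / 9.8 = 3.55 mm
Layer 560–200 hPa: Δp = 360 hPa = 36000 Pa, q̄ = 0.00026 kg/kg → 0.00026 × 36000 / 9.8 = 0.96 mm
PW = 4.03 + 3.55 + 0.96 = 8.54 ≈ 8.5 mm.

PW ≈ 8.5 mm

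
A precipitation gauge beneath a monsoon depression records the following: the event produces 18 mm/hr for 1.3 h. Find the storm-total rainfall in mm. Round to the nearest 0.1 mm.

total ≈ 23.4 mm

Total = Σ Rᵢ Δtᵢ = 18 × 1.3
      = 23.4 = 23.4 mm.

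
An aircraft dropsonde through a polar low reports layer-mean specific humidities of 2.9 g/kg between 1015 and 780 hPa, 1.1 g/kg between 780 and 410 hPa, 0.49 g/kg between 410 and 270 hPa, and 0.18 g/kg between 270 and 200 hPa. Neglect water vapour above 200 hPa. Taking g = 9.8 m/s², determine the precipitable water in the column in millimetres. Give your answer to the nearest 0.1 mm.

PW ≈ 11.9 mm

Precipitable water is the column-integrated vapour mass per unit area: PW = (1/g) Σ q̄ Δp, with q in kg/kg and Δp in Pa (1 kg/m² of water = 1 mm).
Layer 1015–780 hPa: Δp = 235 hPa = 23500 Pa, q̄ = 0.0029 kg/kg → 0.0029 × 23500 / 9.8 = 6.95 mm
Layer 780–410 hPa: Δp = 370 hPa = 37000 Pa, q̄ = 0.0011 kg/kg → 0.0011 × 37000 / 9.8 = 4.15 mm
Layer 410–270 hPa: Δp = 140 hPa = 14000 Pa, q̄ = 0.00049 kg/kg → 0.00049 × 14000 / 9.8 = 0.70 mm
Layer 270–200 hPa: Δp = 70 hPa = 7000 Pa, q̄ = 0.00018 kg/kg → 0.00018 × 7000 / 9.8 = 0.13 mm
PW = 6.95 + 4.15 + 0.70 + 0.13 = 11.93 ≈ 11.9 mm.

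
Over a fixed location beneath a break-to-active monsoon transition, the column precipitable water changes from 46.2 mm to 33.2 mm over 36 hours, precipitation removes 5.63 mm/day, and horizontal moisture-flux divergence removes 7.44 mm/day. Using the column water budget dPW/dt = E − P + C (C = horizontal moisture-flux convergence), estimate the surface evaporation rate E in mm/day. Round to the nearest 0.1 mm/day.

E ≈ 4.4 mm/day

dPW/dt = (33.2 − 46.2) mm / (36/24 day) = -8.667 mm/day.
E = dPW/dt + P − C = (-8.667) + 5.63 − (-7.44) = 4.4 mm/day.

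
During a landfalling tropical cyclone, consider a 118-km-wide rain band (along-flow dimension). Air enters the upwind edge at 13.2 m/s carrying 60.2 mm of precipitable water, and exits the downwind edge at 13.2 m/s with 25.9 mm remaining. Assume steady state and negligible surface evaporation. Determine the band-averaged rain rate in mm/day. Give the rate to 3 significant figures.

Column moisture flux per unit crosswind length is F = V × PW.
Inflow: F_in = 13.2 × 60.2 = 794.64 mm·m/s
Outflow: F_out = 13.2 × 25.9 = 341.88 mm·m/s
Steady-state rate R = (F_in − F_out)/L = (794.64 − 341.88) / 118000 m = 3.837e-03 mm/s.
R = 3.837e-03 × 3600 × 24 = 332 mm/day.

R ≈ 332 mm/day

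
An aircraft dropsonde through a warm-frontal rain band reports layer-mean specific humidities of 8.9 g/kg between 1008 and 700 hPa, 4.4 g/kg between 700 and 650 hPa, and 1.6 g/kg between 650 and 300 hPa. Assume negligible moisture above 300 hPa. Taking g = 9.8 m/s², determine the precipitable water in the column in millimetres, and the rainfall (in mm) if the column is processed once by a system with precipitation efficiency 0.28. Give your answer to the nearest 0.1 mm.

PW ≈ 35.9 mm; rainfall ≈ 10.1 mm

Precipitable water is the column-integrated vapour mass per unit area: PW = (1/g) Σ q̄ Δp, with q in kg/kg and Δp in Pa (1 kg/m² of water = 1 mm).
Layer 1008–700 hPa: Δp = 308 hPa = 30800 Pa, q̄ = 0.0089 kg/kg → 0.0089 × 30800 / 9.8 = 27.97 mm
Layer 700–650 hPa: Δp = 50 hPa = 5000 Pa, q̄ = 0.0044 kg/kg → 0.0044 × 5000 / 9.8 = 2.24 mm
Layer 650–300 hPa: Δp = 350 hPa = 35000 Pa, q̄ = 0.0016 kg/kg → 0.0016 × 35000 / 9.8 = 5.71 mm
PW = 27.97 + 2.24 + 5.71 = 35.92 ≈ 35.9 mm.
Rainfall = ε × PW = 0.28 × 35.9 = 10.1 mm.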